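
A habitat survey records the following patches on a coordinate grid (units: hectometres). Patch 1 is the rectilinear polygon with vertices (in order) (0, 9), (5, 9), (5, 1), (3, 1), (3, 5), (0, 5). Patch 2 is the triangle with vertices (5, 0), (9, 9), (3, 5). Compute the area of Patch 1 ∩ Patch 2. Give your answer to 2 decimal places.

6.13

The intersection is the polygon with vertices (5,1), (4.6,1), (3,5), (5,6.333).
By the shoelace formula its area is 6.13.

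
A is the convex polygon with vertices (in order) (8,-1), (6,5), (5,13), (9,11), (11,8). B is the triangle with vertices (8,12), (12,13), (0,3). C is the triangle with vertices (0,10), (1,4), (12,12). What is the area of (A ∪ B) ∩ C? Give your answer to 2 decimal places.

14.63

|A ∪ B| = 51.5465.
|(A ∪ B) ∩ C| = 14.63.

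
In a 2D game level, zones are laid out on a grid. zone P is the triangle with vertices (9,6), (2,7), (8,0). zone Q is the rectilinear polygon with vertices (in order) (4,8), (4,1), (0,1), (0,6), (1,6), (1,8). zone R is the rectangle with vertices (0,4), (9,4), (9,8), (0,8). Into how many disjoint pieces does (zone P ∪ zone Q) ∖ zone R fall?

(zone P ∪ zone Q) ∖ zone R splits into 2 disjoint pieces (area 8.1905, area 12).

2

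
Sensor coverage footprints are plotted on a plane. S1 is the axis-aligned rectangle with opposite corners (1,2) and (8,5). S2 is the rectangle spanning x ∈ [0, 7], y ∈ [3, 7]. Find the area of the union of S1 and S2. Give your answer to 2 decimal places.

37.00

By inclusion–exclusion:
Individual areas: |S1| = 21, |S2| = 28.
|S1∩S2|: x∈[1,7], y∈[3,5] → 6·2 = 12.
|S1 ∪ S2| = 49 − 12 = 37.00.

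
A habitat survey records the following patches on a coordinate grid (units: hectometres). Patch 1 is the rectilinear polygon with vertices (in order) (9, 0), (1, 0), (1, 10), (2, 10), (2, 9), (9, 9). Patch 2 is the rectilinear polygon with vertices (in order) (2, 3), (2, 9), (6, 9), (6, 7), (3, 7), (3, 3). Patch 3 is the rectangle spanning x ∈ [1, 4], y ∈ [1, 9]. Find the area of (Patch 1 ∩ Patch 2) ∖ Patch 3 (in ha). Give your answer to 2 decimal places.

4.00

|Patch 1 ∩ Patch 2| = 12.
|(Patch 1 ∩ Patch 2) ∩ Patch 3| = 8.
|(Patch 1 ∩ Patch 2) ∖ Patch 3| = 12 − 8 = 4.00.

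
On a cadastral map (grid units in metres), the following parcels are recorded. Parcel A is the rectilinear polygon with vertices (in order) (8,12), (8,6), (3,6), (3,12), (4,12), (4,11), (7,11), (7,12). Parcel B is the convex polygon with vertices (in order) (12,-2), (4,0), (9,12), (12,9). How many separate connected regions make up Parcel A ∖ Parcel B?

1

Parcel A ∖ Parcel B is a single connected region.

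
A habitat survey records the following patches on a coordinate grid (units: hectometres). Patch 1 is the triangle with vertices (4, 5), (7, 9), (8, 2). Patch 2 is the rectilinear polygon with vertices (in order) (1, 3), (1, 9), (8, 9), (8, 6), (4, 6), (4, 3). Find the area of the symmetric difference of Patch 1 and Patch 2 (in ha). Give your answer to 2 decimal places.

34.46

|Patch 1| = 12.5, |Patch 2| = 30, |Patch 1∩Patch 2| = 4.0179.
|Patch 1 △ Patch 2| = |Patch 1| + |Patch 2| − 2·|Patch 1∩Patch 2| = 12.5 + 30 − 8.0357 = 34.46.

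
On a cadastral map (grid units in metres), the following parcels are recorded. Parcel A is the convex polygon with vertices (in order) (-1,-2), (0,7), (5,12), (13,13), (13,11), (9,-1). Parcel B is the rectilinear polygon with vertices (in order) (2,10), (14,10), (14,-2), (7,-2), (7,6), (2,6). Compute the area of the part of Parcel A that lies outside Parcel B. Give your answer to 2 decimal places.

|Parcel A| = 145, |Parcel A∩Parcel B| = 61.8667.
|Parcel A ∖ Parcel B| = |Parcel A| − |Parcel A∩Parcel B| = 145 − 61.8667 = 83.13.

83.13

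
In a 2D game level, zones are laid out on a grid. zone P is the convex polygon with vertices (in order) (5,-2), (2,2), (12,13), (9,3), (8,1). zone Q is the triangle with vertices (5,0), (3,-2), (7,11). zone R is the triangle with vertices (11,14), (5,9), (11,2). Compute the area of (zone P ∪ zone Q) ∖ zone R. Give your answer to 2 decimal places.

|zone P ∪ zone Q| = 52.7048.
|(zone P ∪ zone Q) ∩ zone R| = 15.7954.
|(zone P ∪ zone Q) ∖ zone R| = 52.7048 − 15.7954 = 36.91.

36.91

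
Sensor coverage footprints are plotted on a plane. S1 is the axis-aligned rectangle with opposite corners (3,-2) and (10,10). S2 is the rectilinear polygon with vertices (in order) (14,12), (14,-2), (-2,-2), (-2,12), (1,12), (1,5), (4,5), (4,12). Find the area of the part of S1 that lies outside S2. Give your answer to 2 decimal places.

5.00

|S1| = 84, |S1∩S2| = 79.
|S1 ∖ S2| = |S1| − |S1∩S2| = 84 − 79 = 5.00.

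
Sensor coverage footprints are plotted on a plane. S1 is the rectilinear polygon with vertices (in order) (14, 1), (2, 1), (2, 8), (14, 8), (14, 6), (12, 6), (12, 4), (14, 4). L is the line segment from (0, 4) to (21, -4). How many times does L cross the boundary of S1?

The segment meets the boundary at (2,3.238), (7.875,1).

2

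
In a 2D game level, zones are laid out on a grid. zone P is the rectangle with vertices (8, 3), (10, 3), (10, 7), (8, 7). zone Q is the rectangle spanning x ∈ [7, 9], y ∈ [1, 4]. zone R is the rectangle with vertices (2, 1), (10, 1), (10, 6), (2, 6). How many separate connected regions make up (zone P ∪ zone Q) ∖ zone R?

1

(zone P ∪ zone Q) ∖ zone R is a single connected region.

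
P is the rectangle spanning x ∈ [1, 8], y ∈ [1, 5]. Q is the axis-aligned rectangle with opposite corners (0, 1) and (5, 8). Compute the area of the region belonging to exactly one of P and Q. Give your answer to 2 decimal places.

|P∩Q|: x∈[1,5], y∈[1,5] → 4·4 = 16.
|P △ Q| = |P| + |Q| − 2·|P∩Q| = 28 + 35 − 32 = 31.00.

31.00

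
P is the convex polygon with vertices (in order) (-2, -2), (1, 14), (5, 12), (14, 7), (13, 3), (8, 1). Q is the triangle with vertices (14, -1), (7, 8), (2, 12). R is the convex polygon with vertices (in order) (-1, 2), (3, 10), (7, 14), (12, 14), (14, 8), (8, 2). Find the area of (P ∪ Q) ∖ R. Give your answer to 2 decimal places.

|P ∪ Q| = 146.2835.
|(P ∪ Q) ∩ R| = 83.8214.
|(P ∪ Q) ∖ R| = 146.2835 − 83.8214 = 62.46.

62.46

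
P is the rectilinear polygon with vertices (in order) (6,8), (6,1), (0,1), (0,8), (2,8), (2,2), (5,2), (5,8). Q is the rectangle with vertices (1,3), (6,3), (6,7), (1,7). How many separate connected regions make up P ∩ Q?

2

P ∩ Q splits into 2 disjoint pieces (area 4, area 4).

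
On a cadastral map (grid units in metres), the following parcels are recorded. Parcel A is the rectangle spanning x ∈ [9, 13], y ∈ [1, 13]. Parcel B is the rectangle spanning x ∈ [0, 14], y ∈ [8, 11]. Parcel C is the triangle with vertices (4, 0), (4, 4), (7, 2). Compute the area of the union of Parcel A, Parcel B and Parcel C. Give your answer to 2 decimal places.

84.00

By inclusion–exclusion:
Individual areas: |Parcel A| = 48, |Parcel B| = 42, |Parcel C| = 6.
|Parcel A∩Parcel B|: x∈[9,13], y∈[8,11] → 4·3 = 12.
|Parcel A∩Parcel C| = 0.
|Parcel B∩Parcel C| = 0.
|Parcel A∩Parcel B∩Parcel C| = 0.
|Parcel A ∪ Parcel B ∪ Parcel C| = 96 − 12 + 0 = 84.00.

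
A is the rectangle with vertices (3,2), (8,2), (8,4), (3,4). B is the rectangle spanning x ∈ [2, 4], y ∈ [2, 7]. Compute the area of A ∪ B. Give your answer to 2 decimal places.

18.00

By inclusion–exclusion:
Individual areas: |A| = 10, |B| = 10.
|A∩B|: x∈[3,4], y∈[2,4] → 1·2 = 2.
|A ∪ B| = 20 − 2 = 18.00.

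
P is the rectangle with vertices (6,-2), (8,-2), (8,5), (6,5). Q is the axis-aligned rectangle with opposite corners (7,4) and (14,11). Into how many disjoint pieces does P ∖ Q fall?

P ∖ Q is a single connected region.

1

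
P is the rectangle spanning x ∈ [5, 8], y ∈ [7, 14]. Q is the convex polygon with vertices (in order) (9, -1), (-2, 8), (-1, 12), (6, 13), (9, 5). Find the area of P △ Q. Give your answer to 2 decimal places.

81.81

|P| = 21, |Q| = 86, |P∩Q| = 12.5952.
|P △ Q| = |P| + |Q| − 2·|P∩Q| = 21 + 86 − 25.1905 = 81.81.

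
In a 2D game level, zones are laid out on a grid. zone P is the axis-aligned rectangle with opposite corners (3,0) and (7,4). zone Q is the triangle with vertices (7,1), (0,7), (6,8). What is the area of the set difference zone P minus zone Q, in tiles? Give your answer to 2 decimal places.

11.39

|zone P| = 16, |zone P∩zone Q| = 4.6071.
|zone P ∖ zone Q| = |zone P| − |zone P∩zone Q| = 16 − 4.6071 = 11.39.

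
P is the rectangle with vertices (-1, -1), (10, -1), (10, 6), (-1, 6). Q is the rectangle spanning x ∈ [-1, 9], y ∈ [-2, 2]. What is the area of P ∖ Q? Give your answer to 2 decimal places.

|P∩Q|: x∈[-1,9], y∈[-1,2] → 10·3 = 30.
|P| = 77.
|P ∖ Q| = |P| − |P∩Q| = 77 − 30 = 47.00.

47.00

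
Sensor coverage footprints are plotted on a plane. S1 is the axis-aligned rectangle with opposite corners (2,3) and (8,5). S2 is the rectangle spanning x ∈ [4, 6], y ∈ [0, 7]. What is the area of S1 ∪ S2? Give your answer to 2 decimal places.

By inclusion–exclusion:
Individual areas: |S1| = 12, |S2| = 14.
|S1∩S2|: x∈[4,6], y∈[3,5] → 2·2 = 4.
|S1 ∪ S2| = 26 − 4 = 22.00.

22.00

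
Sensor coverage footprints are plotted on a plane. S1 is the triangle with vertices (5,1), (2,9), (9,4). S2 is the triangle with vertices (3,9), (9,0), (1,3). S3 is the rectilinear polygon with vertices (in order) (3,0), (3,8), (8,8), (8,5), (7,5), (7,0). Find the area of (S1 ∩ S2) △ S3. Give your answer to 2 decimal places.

23.05

|S1 ∩ S2| = 13.2907.
|(S1 ∩ S2) ∩ S3| = 12.6192.
|(S1 ∩ S2) △ S3| = 13.2907 + 35 − 25.2384 = 23.05.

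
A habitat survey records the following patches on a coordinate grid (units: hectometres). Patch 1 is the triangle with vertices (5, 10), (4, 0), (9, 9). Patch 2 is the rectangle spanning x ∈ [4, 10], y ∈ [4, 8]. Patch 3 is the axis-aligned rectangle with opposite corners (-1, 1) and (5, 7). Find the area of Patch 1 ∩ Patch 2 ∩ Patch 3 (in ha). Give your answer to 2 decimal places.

The intersection is the polygon with vertices (4.4,4), (4.7,7), (5,7), (5,4).
By the shoelace formula its area is 1.35.

1.35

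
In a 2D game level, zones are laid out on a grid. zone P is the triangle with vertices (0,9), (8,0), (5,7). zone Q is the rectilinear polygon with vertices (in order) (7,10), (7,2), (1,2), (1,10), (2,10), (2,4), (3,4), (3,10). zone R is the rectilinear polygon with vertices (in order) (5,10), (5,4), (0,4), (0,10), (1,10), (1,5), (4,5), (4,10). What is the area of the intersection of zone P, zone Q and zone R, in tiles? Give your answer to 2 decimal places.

3.20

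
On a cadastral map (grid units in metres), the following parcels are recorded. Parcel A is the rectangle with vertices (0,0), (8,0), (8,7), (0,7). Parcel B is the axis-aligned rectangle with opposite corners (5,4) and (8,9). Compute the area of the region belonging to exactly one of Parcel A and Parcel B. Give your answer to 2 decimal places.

53.00

|Parcel A∩Parcel B|: x∈[5,8], y∈[4,7] → 3·3 = 9.
|Parcel A △ Parcel B| = |Parcel A| + |Parcel B| − 2·|Parcel A∩Parcel B| = 56 + 15 − 18 = 53.00.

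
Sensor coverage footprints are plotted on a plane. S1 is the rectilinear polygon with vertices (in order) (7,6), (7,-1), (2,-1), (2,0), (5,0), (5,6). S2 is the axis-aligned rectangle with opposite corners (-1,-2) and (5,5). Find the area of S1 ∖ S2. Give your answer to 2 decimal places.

|S1| = 17, |S1∩S2| = 3.
|S1 ∖ S2| = |S1| − |S1∩S2| = 17 − 3 = 14.00.

14.00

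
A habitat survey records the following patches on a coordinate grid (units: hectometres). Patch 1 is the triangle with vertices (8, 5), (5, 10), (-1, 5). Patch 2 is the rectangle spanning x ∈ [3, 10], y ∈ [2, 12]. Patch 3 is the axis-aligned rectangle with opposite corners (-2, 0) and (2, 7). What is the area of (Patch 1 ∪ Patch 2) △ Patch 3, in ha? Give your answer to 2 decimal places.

|Patch 1 ∪ Patch 2| = 76.6667.
|(Patch 1 ∪ Patch 2) ∩ Patch 3| = 3.6.
|(Patch 1 ∪ Patch 2) △ Patch 3| = 76.6667 + 28 − 7.2 = 97.47.

97.47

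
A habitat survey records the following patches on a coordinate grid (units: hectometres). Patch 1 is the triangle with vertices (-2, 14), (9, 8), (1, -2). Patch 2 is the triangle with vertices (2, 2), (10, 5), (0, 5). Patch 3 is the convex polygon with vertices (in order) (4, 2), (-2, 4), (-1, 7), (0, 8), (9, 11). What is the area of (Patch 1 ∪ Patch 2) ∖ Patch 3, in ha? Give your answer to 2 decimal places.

41.25

|Patch 1 ∪ Patch 2| = 82.0964.
|(Patch 1 ∪ Patch 2) ∩ Patch 3| = 40.8505.
|(Patch 1 ∪ Patch 2) ∖ Patch 3| = 82.0964 − 40.8505 = 41.25.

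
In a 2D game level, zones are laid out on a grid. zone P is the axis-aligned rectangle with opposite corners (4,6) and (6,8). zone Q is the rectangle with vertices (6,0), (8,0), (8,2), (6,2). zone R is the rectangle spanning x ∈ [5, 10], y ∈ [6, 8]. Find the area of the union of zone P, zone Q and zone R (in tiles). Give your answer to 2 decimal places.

By inclusion–exclusion:
Individual areas: |zone P| = 4, |zone Q| = 4, |zone R| = 10.
|zone P∩zone Q| = 0 (no overlap).
|zone P∩zone R|: x∈[5,6], y∈[6,8] → 1·2 = 2.
|zone Q∩zone R| = 0 (no overlap).
|zone P∩zone Q∩zone R| = 0.
|zone P ∪ zone Q ∪ zone R| = 18 − 2 + 0 = 16.00.

16.00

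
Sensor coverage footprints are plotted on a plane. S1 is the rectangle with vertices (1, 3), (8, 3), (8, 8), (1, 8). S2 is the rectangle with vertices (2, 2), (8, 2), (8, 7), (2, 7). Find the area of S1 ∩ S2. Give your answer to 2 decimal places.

|S1∩S2|: x∈[2,8], y∈[3,7] → 6·4 = 24.

24.00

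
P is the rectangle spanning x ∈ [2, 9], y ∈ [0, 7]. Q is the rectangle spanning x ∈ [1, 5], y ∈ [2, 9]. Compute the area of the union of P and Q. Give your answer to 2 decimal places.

By inclusion–exclusion:
Individual areas: |P| = 49, |Q| = 28.
|P∩Q|: x∈[2,5], y∈[2,7] → 3·5 = 15.
|P ∪ Q| = 77 − 15 = 62.00.

62.00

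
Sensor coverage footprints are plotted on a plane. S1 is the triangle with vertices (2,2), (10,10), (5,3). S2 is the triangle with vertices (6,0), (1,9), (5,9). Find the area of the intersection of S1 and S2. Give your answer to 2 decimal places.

The intersection is the polygon with vertices (5.4,5.4), (5.577,3.808), (5,3), (4.438,2.812), (3.857,3.857).
By the shoelace formula its area is 2.42.

2.42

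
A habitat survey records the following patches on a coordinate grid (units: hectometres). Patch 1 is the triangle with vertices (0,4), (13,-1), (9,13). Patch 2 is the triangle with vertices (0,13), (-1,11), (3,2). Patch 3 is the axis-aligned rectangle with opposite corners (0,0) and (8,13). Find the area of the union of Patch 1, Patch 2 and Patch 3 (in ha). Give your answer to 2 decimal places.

By inclusion–exclusion:
Individual areas: |Patch 1| = 81, |Patch 2| = 8.5, |Patch 3| = 104.
|Patch 1∩Patch 2| = 1.0847.
|Patch 1∩Patch 3| = 44.3077.
|Patch 2∩Patch 3| = 6.375.
|Patch 1∩Patch 2∩Patch 3| = 1.0847.
|Patch 1 ∪ Patch 2 ∪ Patch 3| = 193.5 − 51.7674 + 1.0847 = 142.82.

142.82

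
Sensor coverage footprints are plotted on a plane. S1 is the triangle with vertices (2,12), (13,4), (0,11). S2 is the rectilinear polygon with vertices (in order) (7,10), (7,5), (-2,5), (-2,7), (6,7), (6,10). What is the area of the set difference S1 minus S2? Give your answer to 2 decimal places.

|S1| = 13.5, |S1∩S2| = 1.2273.
|S1 ∖ S2| = |S1| − |S1∩S2| = 13.5 − 1.2273 = 12.27.

12.27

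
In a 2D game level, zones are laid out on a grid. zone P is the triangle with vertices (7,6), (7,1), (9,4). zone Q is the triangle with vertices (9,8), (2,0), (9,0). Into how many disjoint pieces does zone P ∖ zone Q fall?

1

zone P ∖ zone Q is a single connected region.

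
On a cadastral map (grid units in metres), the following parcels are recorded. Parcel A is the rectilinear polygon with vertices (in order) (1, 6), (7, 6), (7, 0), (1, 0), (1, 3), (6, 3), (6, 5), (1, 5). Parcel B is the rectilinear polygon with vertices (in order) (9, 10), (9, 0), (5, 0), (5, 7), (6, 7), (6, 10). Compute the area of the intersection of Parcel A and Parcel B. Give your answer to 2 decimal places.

The intersection is the polygon with vertices (7,6), (7,0), (5,0), (5,3), (6,3), (6,5), (5,5), (5,6).
By the shoelace formula its area is 10.00.

10.00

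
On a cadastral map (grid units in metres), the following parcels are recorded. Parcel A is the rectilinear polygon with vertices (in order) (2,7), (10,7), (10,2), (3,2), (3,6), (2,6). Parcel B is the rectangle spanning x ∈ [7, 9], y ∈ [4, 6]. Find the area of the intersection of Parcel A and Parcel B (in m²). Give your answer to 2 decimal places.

4.00

The intersection is the polygon with vertices (7,4), (7,6), (9,6), (9,4).
By the shoelace formula its area is 4.00.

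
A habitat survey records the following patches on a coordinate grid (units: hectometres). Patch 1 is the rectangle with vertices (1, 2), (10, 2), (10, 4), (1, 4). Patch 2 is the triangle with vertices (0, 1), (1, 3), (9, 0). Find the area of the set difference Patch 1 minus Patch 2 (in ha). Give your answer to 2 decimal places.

16.67

|Patch 1| = 18, |Patch 1∩Patch 2| = 1.3333.
|Patch 1 ∖ Patch 2| = |Patch 1| − |Patch 1∩Patch 2| = 18 − 1.3333 = 16.67.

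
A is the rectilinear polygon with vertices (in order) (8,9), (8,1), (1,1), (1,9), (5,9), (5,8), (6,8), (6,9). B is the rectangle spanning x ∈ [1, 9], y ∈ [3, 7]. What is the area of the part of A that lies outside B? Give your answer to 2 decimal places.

|A| = 55, |A∩B| = 28.
|A ∖ B| = |A| − |A∩B| = 55 − 28 = 27.00.

27.00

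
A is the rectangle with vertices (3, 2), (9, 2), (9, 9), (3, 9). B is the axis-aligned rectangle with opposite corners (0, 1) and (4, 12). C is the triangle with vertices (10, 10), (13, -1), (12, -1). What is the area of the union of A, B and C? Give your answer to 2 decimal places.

By inclusion–exclusion:
Individual areas: |A| = 42, |B| = 44, |C| = 5.5.
|A∩B|: x∈[3,4], y∈[2,9] → 1·7 = 7.
|A∩C| = 0.
|B∩C| = 0.
|A∩B∩C| = 0.
|A ∪ B ∪ C| = 91.5 − 7 + 0 = 84.50.

84.50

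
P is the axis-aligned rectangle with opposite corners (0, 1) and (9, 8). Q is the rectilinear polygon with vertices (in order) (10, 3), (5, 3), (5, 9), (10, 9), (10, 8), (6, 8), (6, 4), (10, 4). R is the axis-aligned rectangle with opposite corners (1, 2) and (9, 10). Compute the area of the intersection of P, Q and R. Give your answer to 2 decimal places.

8.00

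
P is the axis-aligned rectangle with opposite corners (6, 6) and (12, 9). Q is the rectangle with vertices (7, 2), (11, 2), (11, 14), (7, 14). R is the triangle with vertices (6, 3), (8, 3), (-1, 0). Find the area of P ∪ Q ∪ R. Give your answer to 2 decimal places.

By inclusion–exclusion:
Individual areas: |P| = 18, |Q| = 48, |R| = 3.
|P∩Q|: x∈[7,11], y∈[6,9] → 4·3 = 12.
|P∩R| = 0.
|Q∩R| = 0.1667.
|P∩Q∩R| = 0.
|P ∪ Q ∪ R| = 69 − 12.1667 + 0 = 56.83.

56.83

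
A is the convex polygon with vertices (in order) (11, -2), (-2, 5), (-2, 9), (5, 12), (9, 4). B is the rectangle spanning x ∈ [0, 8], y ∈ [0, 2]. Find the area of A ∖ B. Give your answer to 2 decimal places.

82.86

|A| = 88, |A∩B| = 5.1429.
|A ∖ B| = |A| − |A∩B| = 88 − 5.1429 = 82.86.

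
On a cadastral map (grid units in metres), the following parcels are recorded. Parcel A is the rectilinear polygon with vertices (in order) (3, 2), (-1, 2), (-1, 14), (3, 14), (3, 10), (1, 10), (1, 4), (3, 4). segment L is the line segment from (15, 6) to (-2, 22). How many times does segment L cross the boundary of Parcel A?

The segment lies entirely outside Parcel A and never meets its boundary.

0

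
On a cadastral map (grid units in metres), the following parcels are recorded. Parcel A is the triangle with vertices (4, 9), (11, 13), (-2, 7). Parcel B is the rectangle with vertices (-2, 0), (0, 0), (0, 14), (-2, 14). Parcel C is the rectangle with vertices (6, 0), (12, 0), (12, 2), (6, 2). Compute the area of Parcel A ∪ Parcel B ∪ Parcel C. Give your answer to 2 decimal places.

44.74

By inclusion–exclusion:
Individual areas: |Parcel A| = 5, |Parcel B| = 28, |Parcel C| = 12.
|Parcel A∩Parcel B| = 0.2564.
|Parcel A∩Parcel C| = 0.
|Parcel B∩Parcel C| = 0 (no overlap).
|Parcel A∩Parcel B∩Parcel C| = 0.
|Parcel A ∪ Parcel B ∪ Parcel C| = 45 − 0.2564 + 0 = 44.74.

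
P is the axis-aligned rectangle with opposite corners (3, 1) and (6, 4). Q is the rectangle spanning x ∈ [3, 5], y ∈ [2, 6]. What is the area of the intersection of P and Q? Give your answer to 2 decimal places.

4.00

|P∩Q|: x∈[3,5], y∈[2,4] → 2·2 = 4.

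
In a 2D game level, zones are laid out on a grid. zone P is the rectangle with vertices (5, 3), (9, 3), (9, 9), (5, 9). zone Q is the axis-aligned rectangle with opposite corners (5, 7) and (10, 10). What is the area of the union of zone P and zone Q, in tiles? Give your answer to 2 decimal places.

31.00

By inclusion–exclusion:
Individual areas: |zone P| = 24, |zone Q| = 15.
|zone P∩zone Q|: x∈[5,9], y∈[7,9] → 4·2 = 8.
|zone P ∪ zone Q| = 39 − 8 = 31.00.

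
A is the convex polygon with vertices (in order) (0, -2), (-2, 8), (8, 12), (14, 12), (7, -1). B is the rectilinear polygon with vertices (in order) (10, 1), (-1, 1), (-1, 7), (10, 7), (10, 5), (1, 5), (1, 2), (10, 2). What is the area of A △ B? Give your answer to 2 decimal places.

103.11

|A| = 138, |B| = 39, |A∩B| = 36.9462.
|A △ B| = |A| + |B| − 2·|A∩B| = 138 + 39 − 73.8923 = 103.11.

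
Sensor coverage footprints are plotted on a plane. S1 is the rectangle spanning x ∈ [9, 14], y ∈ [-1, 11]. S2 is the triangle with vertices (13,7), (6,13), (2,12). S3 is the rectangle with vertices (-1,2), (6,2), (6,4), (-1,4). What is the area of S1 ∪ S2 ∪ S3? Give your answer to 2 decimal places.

By inclusion–exclusion:
Individual areas: |S1| = 60, |S2| = 15.5, |S3| = 14.
|S1∩S2| = 3.2208.
|S1∩S3| = 0 (no overlap).
|S2∩S3| = 0.
|S1∩S2∩S3| = 0.
|S1 ∪ S2 ∪ S3| = 89.5 − 3.2208 + 0 = 86.28.

86.28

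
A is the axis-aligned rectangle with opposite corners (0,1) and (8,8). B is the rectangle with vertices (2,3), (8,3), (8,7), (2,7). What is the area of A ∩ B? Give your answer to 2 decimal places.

|A∩B|: x∈[2,8], y∈[3,7] → 6·4 = 24.

24.00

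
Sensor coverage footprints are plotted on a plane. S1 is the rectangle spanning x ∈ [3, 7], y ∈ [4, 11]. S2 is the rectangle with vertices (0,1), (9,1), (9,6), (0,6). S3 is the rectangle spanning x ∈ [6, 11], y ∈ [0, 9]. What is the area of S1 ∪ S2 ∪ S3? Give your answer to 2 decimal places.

92.00

By inclusion–exclusion:
Individual areas: |S1| = 28, |S2| = 45, |S3| = 45.
|S1∩S2|: x∈[3,7], y∈[4,6] → 4·2 = 8.
|S1∩S3|: x∈[6,7], y∈[4,9] → 1·5 = 5.
|S2∩S3|: x∈[6,9], y∈[1,6] → 3·5 = 15.
|S1∩S2∩S3| = 2.
|S1 ∪ S2 ∪ S3| = 118 − 28 + 2 = 92.00.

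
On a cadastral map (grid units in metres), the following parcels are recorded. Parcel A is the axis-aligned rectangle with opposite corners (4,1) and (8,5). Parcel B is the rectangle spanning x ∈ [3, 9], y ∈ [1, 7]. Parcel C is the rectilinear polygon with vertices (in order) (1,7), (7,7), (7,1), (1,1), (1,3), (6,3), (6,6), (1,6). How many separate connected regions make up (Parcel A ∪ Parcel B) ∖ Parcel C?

(Parcel A ∪ Parcel B) ∖ Parcel C splits into 2 disjoint pieces (area 9, area 12).

2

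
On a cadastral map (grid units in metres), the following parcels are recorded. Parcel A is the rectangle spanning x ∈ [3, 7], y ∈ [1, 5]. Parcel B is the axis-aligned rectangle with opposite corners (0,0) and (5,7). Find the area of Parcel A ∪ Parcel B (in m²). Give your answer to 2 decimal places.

By inclusion–exclusion:
Individual areas: |Parcel A| = 16, |Parcel B| = 35.
|Parcel A∩Parcel B|: x∈[3,5], y∈[1,5] → 2·4 = 8.
|Parcel A ∪ Parcel B| = 51 − 8 = 43.00.

43.00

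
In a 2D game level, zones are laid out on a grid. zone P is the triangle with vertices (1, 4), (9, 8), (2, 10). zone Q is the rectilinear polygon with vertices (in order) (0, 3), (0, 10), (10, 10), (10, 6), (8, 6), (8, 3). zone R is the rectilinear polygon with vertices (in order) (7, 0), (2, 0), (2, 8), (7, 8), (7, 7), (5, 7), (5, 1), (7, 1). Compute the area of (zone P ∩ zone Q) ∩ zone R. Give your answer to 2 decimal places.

10.25

The region (zone P ∩ zone Q) ∩ zone R is the polygon with vertices (2,4.5), (2,8), (7,8), (7,7), (5,7), (5,6).
By the shoelace formula its area is 10.25.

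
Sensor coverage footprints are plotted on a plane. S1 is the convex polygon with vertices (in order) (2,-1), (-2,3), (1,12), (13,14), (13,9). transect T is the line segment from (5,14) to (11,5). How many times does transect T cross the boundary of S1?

The segment meets the boundary at (10.094,6.358), (5.8,12.8).

2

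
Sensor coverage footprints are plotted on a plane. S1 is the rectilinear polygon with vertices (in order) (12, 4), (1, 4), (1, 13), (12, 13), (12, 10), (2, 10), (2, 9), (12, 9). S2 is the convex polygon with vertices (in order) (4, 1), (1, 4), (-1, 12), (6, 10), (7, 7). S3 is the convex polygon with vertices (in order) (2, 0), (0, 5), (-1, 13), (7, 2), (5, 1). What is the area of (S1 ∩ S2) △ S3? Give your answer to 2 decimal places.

|S1 ∩ S2| = 31.6548.
|(S1 ∩ S2) ∩ S3| = 14.2037.
|(S1 ∩ S2) △ S3| = 31.6548 + 41.5 − 28.4074 = 44.75.

44.75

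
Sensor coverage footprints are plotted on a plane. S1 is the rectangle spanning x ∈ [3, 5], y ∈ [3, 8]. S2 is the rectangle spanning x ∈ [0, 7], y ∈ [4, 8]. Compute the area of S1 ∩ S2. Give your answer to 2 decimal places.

8.00

|S1∩S2|: x∈[3,5], y∈[4,8] → 2·4 = 8.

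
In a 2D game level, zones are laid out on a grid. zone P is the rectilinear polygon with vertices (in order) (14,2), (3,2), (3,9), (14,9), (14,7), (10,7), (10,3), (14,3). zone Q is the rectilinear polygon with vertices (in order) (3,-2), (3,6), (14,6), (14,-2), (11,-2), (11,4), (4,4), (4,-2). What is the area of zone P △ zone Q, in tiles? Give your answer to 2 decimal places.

69.00

|zone P| = 61, |zone Q| = 46, |zone P∩zone Q| = 19.
|zone P △ zone Q| = |zone P| + |zone Q| − 2·|zone P∩zone Q| = 61 + 46 − 38 = 69.00.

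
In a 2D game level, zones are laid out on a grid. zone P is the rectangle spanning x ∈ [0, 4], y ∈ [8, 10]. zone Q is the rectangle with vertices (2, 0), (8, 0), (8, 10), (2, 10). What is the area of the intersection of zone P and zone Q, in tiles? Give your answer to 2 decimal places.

4.00

|zone P∩zone Q|: x∈[2,4], y∈[8,10] → 2·2 = 4.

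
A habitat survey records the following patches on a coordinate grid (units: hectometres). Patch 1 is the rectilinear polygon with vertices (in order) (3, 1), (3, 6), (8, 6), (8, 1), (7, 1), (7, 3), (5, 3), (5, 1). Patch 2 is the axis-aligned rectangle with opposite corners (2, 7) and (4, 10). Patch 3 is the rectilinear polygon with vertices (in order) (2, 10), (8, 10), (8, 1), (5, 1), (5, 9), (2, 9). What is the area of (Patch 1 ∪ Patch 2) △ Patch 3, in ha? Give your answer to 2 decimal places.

|Patch 1 ∪ Patch 2| = 27.
|(Patch 1 ∪ Patch 2) ∩ Patch 3| = 13.
|(Patch 1 ∪ Patch 2) △ Patch 3| = 27 + 30 − 26 = 31.00.

31.00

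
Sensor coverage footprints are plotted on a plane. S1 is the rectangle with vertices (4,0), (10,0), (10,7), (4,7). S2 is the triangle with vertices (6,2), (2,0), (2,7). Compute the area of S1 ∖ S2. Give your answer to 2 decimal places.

38.50

|S1| = 42, |S1∩S2| = 3.5.
|S1 ∖ S2| = |S1| − |S1∩S2| = 42 − 3.5 = 38.50.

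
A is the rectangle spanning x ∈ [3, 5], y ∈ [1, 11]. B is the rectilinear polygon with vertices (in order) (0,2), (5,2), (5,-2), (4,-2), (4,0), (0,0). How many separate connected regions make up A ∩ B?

1

A ∩ B is a single connected region.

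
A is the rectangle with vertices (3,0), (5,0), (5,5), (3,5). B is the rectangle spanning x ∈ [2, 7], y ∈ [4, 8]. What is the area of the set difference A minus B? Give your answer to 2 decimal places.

|A∩B|: x∈[3,5], y∈[4,5] → 2·1 = 2.
|A| = 10.
|A ∖ B| = |A| − |A∩B| = 10 − 2 = 8.00.

8.00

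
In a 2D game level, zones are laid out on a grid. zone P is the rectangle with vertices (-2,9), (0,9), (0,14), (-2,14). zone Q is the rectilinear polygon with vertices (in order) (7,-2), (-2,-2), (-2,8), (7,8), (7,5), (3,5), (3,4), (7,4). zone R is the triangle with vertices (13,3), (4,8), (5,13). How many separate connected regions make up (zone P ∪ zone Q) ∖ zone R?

2

(zone P ∪ zone Q) ∖ zone R splits into 2 disjoint pieces (area 10, area 83.5).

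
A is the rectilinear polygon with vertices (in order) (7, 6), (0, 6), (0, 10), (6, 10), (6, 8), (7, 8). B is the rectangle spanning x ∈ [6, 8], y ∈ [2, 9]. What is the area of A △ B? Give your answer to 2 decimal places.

|A| = 26, |B| = 14, |A∩B| = 2.
|A △ B| = |A| + |B| − 2·|A∩B| = 26 + 14 − 4 = 36.00.

36.00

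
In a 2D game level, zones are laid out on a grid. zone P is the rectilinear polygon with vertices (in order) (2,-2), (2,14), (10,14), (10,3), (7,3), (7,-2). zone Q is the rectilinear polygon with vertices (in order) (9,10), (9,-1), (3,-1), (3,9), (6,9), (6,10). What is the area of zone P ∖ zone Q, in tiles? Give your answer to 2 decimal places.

58.00

|zone P| = 113, |zone P∩zone Q| = 55.
|zone P ∖ zone Q| = |zone P| − |zone P∩zone Q| = 113 − 55 = 58.00.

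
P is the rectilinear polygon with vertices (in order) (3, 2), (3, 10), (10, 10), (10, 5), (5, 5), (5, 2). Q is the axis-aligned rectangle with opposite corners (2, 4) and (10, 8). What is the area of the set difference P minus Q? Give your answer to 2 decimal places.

18.00

|P| = 41, |P∩Q| = 23.
|P ∖ Q| = |P| − |P∩Q| = 41 − 23 = 18.00.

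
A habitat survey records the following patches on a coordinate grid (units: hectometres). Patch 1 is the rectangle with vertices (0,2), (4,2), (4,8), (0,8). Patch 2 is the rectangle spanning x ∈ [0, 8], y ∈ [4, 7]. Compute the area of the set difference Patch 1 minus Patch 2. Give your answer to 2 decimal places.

12.00

|Patch 1∩Patch 2|: x∈[0,4], y∈[4,7] → 4·3 = 12.
|Patch 1| = 24.
|Patch 1 ∖ Patch 2| = |Patch 1| − |Patch 1∩Patch 2| = 24 − 12 = 12.00.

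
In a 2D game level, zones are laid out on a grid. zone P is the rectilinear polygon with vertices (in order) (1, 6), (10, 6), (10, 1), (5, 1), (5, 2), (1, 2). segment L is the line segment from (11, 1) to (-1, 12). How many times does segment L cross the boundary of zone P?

The segment meets the boundary at (5.545,6), (10,1.917).

2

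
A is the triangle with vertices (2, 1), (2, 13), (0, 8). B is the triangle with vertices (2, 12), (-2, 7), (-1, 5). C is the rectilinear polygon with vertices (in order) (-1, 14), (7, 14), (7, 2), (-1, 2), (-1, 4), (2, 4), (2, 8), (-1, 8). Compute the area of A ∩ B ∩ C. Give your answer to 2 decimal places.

1.17

The intersection is the polygon with vertices (1.2,11), (2,12), (0.286,8), (0,8).
By the shoelace formula its area is 1.17.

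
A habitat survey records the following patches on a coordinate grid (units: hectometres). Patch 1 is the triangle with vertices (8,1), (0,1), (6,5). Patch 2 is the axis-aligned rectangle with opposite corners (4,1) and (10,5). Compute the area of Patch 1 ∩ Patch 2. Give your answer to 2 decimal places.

10.67

The intersection is the polygon with vertices (4,1), (4,3.667), (6,5), (8,1).
By the shoelace formula its area is 10.67.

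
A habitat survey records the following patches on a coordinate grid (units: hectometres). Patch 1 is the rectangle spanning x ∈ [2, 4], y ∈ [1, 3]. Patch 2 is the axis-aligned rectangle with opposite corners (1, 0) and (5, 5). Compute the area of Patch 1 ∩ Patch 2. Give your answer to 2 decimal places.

|Patch 1∩Patch 2|: x∈[2,4], y∈[1,3] → 2·2 = 4.

4.00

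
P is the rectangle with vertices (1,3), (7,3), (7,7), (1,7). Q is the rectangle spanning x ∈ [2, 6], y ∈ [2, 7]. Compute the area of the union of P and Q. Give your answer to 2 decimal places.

28.00

By inclusion–exclusion:
Individual areas: |P| = 24, |Q| = 20.
|P∩Q|: x∈[2,6], y∈[3,7] → 4·4 = 16.
|P ∪ Q| = 44 − 16 = 28.00.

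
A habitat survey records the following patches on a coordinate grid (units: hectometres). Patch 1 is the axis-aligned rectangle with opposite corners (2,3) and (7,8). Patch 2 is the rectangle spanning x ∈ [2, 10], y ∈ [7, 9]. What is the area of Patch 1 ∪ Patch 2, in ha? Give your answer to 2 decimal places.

36.00

By inclusion–exclusion:
Individual areas: |Patch 1| = 25, |Patch 2| = 16.
|Patch 1∩Patch 2|: x∈[2,7], y∈[7,8] → 5·1 = 5.
|Patch 1 ∪ Patch 2| = 41 − 5 = 36.00.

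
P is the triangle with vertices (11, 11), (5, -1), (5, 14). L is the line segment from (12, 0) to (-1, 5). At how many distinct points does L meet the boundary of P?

2

The segment meets the boundary at (5,2.692), (6.548,2.097).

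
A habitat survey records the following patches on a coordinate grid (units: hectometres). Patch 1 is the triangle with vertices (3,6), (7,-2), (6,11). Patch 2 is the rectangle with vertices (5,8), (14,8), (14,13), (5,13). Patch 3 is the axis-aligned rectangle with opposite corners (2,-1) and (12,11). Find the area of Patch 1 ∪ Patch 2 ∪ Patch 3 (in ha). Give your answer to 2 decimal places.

144.21

By inclusion–exclusion:
Individual areas: |Patch 1| = 22, |Patch 2| = 45, |Patch 3| = 120.
|Patch 1∩Patch 2| = 2.5128.
|Patch 1∩Patch 3| = 21.7885.
|Patch 2∩Patch 3|: x∈[5,12], y∈[8,11] → 7·3 = 21.
|Patch 1∩Patch 2∩Patch 3| = 2.5128.
|Patch 1 ∪ Patch 2 ∪ Patch 3| = 187 − 45.3013 + 2.5128 = 144.21.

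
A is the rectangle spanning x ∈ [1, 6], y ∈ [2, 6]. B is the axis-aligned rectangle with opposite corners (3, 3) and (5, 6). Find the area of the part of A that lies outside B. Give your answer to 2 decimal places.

14.00

|A∩B|: x∈[3,5], y∈[3,6] → 2·3 = 6.
|A| = 20.
|A ∖ B| = |A| − |A∩B| = 20 − 6 = 14.00.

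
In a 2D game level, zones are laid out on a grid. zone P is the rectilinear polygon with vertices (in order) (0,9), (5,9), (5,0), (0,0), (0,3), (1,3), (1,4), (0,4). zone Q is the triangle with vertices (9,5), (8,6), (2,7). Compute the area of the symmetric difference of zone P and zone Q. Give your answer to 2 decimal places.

|zone P| = 44, |zone Q| = 2.5, |zone P∩zone Q| = 0.5357.
|zone P △ zone Q| = |zone P| + |zone Q| − 2·|zone P∩zone Q| = 44 + 2.5 − 1.0714 = 45.43.

45.43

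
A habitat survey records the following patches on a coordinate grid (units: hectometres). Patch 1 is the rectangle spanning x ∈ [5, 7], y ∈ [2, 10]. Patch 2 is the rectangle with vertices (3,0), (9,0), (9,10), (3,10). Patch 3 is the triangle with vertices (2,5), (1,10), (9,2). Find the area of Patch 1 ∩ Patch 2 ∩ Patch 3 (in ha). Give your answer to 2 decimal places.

3.43

The intersection is the polygon with vertices (5,6), (7,4), (7,2.857), (5,3.714).
By the shoelace formula its area is 3.43.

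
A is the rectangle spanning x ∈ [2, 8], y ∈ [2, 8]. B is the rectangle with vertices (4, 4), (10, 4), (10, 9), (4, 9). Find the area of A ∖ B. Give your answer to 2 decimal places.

|A∩B|: x∈[4,8], y∈[4,8] → 4·4 = 16.
|A| = 36.
|A ∖ B| = |A| − |A∩B| = 36 − 16 = 20.00.

20.00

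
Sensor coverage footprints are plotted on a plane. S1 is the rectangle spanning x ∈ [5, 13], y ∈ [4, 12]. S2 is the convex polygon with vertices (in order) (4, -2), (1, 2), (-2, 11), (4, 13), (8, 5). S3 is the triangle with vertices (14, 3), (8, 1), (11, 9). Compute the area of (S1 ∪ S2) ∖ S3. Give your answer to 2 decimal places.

124.10

|S1 ∪ S2| = 134.7857.
|(S1 ∪ S2) ∩ S3| = 10.6875.
|(S1 ∪ S2) ∖ S3| = 134.7857 − 10.6875 = 124.10.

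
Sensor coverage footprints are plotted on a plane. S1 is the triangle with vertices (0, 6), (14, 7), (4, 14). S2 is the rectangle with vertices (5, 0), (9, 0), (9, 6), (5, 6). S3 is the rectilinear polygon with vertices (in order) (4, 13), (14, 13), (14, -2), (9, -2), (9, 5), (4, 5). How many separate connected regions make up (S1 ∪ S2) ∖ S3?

2

(S1 ∪ S2) ∖ S3 splits into 2 disjoint pieces (area 16.1429, area 20).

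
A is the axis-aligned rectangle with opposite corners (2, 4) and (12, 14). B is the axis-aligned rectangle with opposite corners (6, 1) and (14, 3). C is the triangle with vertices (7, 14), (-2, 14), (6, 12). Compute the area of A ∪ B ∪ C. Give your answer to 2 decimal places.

118.00

By inclusion–exclusion:
Individual areas: |A| = 100, |B| = 16, |C| = 9.
|A∩B| = 0 (no overlap).
|A∩C| = 7.
|B∩C| = 0.
|A∩B∩C| = 0.
|A ∪ B ∪ C| = 125 − 7 + 0 = 118.00.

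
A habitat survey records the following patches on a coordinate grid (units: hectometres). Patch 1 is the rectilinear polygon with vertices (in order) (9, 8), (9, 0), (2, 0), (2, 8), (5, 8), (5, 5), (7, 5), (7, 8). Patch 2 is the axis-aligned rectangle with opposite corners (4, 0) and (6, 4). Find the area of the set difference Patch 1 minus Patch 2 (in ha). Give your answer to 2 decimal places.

|Patch 1| = 50, |Patch 1∩Patch 2| = 8.
|Patch 1 ∖ Patch 2| = |Patch 1| − |Patch 1∩Patch 2| = 50 − 8 = 42.00.

42.00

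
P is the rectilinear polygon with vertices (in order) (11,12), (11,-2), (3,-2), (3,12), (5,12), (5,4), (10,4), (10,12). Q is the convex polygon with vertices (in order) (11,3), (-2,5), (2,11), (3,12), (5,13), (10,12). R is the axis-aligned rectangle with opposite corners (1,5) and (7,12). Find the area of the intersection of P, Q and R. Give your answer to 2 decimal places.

14.00

The intersection is the polygon with vertices (5,12), (5,5), (3,5), (3,12).
By the shoelace formula its area is 14.00.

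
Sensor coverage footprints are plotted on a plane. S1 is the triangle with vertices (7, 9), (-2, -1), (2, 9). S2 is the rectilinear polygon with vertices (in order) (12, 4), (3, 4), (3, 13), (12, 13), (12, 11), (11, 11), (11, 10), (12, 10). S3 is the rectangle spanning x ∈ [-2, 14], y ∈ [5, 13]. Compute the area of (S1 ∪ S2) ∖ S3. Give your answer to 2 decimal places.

|S1 ∪ S2| = 96.1111.
|(S1 ∪ S2) ∩ S3| = 78.2.
|(S1 ∪ S2) ∖ S3| = 96.1111 − 78.2 = 17.91.

17.91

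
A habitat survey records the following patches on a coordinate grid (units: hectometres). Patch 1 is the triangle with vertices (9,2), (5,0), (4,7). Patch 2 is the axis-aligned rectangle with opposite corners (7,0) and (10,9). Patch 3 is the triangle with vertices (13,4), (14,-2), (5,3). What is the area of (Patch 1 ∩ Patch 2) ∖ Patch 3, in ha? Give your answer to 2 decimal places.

0.62

|Patch 1 ∩ Patch 2| = 3.
|(Patch 1 ∩ Patch 2) ∩ Patch 3| = 2.3757.
|(Patch 1 ∩ Patch 2) ∖ Patch 3| = 3 − 2.3757 = 0.62.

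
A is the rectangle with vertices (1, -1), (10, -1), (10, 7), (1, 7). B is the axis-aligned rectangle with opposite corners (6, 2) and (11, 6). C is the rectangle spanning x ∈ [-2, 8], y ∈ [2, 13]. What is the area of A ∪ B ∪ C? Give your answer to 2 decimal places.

By inclusion–exclusion:
Individual areas: |A| = 72, |B| = 20, |C| = 110.
|A∩B|: x∈[6,10], y∈[2,6] → 4·4 = 16.
|A∩C|: x∈[1,8], y∈[2,7] → 7·5 = 35.
|B∩C|: x∈[6,8], y∈[2,6] → 2·4 = 8.
|A∩B∩C| = 8.
|A ∪ B ∪ C| = 202 − 59 + 8 = 151.00.

151.00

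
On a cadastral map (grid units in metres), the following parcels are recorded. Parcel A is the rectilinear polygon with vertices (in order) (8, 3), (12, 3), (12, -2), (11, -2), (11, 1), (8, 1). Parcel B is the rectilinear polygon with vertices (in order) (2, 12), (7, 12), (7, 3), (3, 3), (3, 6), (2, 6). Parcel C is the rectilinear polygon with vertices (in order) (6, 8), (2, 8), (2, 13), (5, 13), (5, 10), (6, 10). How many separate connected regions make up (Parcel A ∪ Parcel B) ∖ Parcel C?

(Parcel A ∪ Parcel B) ∖ Parcel C splits into 2 disjoint pieces (area 11, area 28).

2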